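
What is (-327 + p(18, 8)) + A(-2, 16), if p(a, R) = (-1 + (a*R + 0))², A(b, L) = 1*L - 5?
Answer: 20133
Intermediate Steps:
A(b, L) = -5 + L (A(b, L) = L - 5 = -5 + L)
p(a, R) = (-1 + R*a)² (p(a, R) = (-1 + (R*a + 0))² = (-1 + R*a)²)
(-327 + p(18, 8)) + A(-2, 16) = (-327 + (-1 + 8*18)²) + (-5 + 16) = (-327 + (-1 + 144)²) + 11 = (-327 + 143²) + 11 = (-327 + 20449) + 11 = 20122 + 11 = 20133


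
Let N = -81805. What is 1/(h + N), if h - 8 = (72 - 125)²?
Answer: -1/78988 ≈ -1.2660e-5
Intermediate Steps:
h = 2817 (h = 8 + (72 - 125)² = 8 + (-53)² = 8 + 2809 = 2817)
1/(h + N) = 1/(2817 - 81805) = 1/(-78988) = -1/78988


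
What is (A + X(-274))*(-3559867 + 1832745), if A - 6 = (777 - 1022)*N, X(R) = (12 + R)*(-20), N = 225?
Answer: 86147118238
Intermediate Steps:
X(R) = -240 - 20*R
A = -55119 (A = 6 + (777 - 1022)*225 = 6 - 245*225 = 6 - 55125 = -55119)
(A + X(-274))*(-3559867 + 1832745) = (-55119 + (-240 - 20*(-274)))*(-3559867 + 1832745) = (-55119 + (-240 + 5480))*(-1727122) = (-55119 + 5240)*(-1727122) = -49879*(-1727122) = 86147118238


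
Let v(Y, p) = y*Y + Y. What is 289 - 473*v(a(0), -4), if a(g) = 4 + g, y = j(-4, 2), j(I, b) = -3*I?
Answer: -24307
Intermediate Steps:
y = 12 (y = -3*(-4) = 12)
v(Y, p) = 13*Y (v(Y, p) = 12*Y + Y = 13*Y)
289 - 473*v(a(0), -4) = 289 - 6149*(4 + 0) = 289 - 6149*4 = 289 - 473*52 = 289 - 24596 = -24307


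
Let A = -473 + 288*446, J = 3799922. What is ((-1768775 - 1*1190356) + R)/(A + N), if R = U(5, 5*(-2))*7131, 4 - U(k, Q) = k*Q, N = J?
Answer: -858019/1309299 ≈ -0.65533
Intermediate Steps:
A = 127975 (A = -473 + 128448 = 127975)
N = 3799922
U(k, Q) = 4 - Q*k (U(k, Q) = 4 - k*Q = 4 - Q*k)
R = 385074 (R = (4 - 1*5*(-2)*5)*7131 = (4 - 1*(-10)*5)*7131 = (4 + 50)*7131 = 54*7131 = 385074)
((-1768775 - 1*1190356) + R)/(A + N) = ((-1768775 - 1*1190356) + 385074)/(127975 + 3799922) = ((-1768775 - 1190356) + 385074)/3927897 = (-2959131 + 385074)*(1/3927897) = -2574057*1/3927897 = -858019/1309299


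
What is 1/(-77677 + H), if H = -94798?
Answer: -1/172475 ≈ -5.7979e-6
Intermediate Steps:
1/(-77677 + H) = 1/(-77677 - 94798) = 1/(-172475) = -1/172475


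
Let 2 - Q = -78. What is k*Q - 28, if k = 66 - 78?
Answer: -988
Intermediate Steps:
Q = 80 (Q = 2 - 1*(-78) = 2 + 78 = 80)
k = -12
k*Q - 28 = -12*80 - 28 = -960 - 28 = -988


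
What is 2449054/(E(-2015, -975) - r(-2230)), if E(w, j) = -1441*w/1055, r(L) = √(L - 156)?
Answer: 300088839054862/337345429835 + 109034333134*I*√2386/337345429835 ≈ 889.56 + 15.788*I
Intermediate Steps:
r(L) = √(-156 + L)
E(w, j) = -1441*w/1055
2449054/(E(-2015, -975) - r(-2230)) = 2449054/(-1441/1055*(-2015) - √(-156 - 2230)) = 2449054/(580723/211 - √(-2386)) = 2449054/(580723/211 - I*√2386)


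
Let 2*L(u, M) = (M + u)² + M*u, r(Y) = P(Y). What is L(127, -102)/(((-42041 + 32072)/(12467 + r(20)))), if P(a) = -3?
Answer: 76834328/9969 ≈ 7707.3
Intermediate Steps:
r(Y) = -3
L(u, M) = (M + u)²/2 + M*u/2 (L(u, M) = ((M + u)² + M*u)/2 = (M + u)²/2 + M*u/2)
L(127, -102)/(((-42041 + 32072)/(12467 + r(20)))) = ((-102 + 127)²/2 + (½)*(-102)*127)/(((-42041 + 32072)/(12467 - 3))) = ((½)*25² - 6477)/((-9969/12464)) = ((½)*625 - 6477)/((-9969*1/12464)) = (625/2 - 6477)/(-9969/12464) = -12329/2*(-12464/9969) = 76834328/9969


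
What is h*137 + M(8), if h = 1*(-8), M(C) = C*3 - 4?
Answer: -1076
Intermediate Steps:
M(C) = -4 + 3*C (M(C) = 3*C - 4 = -4 + 3*C)
h = -8
h*137 + M(8) = -8*137 + (-4 + 3*8) = -1096 + (-4 + 24) = -1096 + 20 = -1076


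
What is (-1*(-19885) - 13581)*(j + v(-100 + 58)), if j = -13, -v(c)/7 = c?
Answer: 1771424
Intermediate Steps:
v(c) = -7*c
(-1*(-19885) - 13581)*(j + v(-100 + 58)) = (-1*(-19885) - 13581)*(-13 - 7*(-100 + 58)) = (19885 - 13581)*(-13 - 7*(-42)) = 6304*(-13 + 294) = 6304*281 = 1771424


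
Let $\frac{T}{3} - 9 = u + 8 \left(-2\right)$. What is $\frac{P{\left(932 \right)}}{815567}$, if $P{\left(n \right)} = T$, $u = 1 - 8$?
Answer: $- \frac{42}{815567} \approx -5.1498 \cdot 10^{-5}$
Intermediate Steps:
$u = -7$ ($u = 1 - 8 = -7$)
$T = -42$ ($T = 27 + 3 \left(-7 + 8 \left(-2\right)\right) = 27 + 3 \left(-7 - 16\right) = 27 + 3 \left(-23\right) = 27 - 69 = -42$)
$P{\left(n \right)} = -42$
$\frac{P{\left(932 \right)}}{815567} = - \frac{42}{815567}$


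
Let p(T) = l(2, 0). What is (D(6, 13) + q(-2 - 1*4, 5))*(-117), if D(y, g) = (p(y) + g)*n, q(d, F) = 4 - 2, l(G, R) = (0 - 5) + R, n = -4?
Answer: 3510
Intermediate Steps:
l(G, R) = -5 + R
p(T) = -5 (p(T) = -5 + 0 = -5)
q(d, F) = 2
D(y, g) = 20 - 4*g (D(y, g) = (-5 + g)*(-4) = 20 - 4*g)
(D(6, 13) + q(-2 - 1*4, 5))*(-117) = ((20 - 4*13) + 2)*(-117) = ((20 - 52) + 2)*(-117) = (-32 + 2)*(-117) = -30*(-117) = 3510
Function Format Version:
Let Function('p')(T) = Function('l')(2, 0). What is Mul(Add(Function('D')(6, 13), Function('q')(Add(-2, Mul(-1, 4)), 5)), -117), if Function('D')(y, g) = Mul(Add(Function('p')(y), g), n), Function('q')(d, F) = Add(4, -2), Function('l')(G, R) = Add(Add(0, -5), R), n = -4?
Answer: 3510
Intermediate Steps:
Function('l')(G, R) = Add(-5, R)
Function('p')(T) = -5 (Function('p')(T) = Add(-5, 0) = -5)
Function('q')(d, F) = 2
Function('D')(y, g) = Add(20, Mul(-4, g)) (Function('D')(y, g) = Mul(Add(-5, g), -4) = Add(20, Mul(-4, g)))
Mul(Add(Function('D')(6, 13), Function('q')(Add(-2, Mul(-1, 4)), 5)), -117) = Mul(Add(Add(20, Mul(-4, 13)), 2), -117) = Mul(Add(Add(20, -52), 2), -117) = Mul(Add(-32, 2), -117) = Mul(-30, -117) = 3510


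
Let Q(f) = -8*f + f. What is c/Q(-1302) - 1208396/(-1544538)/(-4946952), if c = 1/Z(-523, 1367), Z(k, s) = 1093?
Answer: -183200194259/3171423489912530748 ≈ -5.7766e-8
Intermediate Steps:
Q(f) = -7*f
c = 1/1093 ≈ 0.00091491
c/Q(-1302) - 1208396/(-1544538)/(-4946952) = 1/(1093*((-7*(-1302)))) - 1208396/(-1544538)/(-4946952) = (1/1093)/9114 - 1208396*(-1/1544538)*(-1/4946952) = (1/1093)*(1/9114) + (604198/772269)*(-1/4946952) = 1/9961602 - 302099/1910188837044 = -183200194259/3171423489912530748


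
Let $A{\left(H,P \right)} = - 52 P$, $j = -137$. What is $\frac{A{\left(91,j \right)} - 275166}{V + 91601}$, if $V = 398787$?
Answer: $- \frac{134021}{245194} \approx -0.54659$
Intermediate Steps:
$\frac{A{\left(91,j \right)} - 275166}{V + 91601} = \frac{\left(-52\right) \left(-137\right) - 275166}{398787 + 91601} = \frac{7124 - 275166}{490388} = \left(-268042\right) \frac{1}{490388} = - \frac{134021}{245194}$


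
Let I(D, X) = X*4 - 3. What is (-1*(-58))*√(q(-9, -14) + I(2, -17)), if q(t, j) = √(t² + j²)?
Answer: 58*√(-71 + √277) ≈ 427.62*I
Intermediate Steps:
q(t, j) = √(j² + t²)
I(D, X) = -3 + 4*X (I(D, X) = 4*X - 3 = -3 + 4*X)
(-1*(-58))*√(q(-9, -14) + I(2, -17)) = (-1*(-58))*√(√((-14)² + (-9)²) + (-3 + 4*(-17))) = 58*√(√(196 + 81) + (-3 - 68)) = 58*√(√277 - 71) = 58*√(-71 + √277)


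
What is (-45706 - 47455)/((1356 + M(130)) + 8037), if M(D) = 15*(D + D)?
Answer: -93161/13293 ≈ -7.0083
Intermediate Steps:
M(D) = 30*D (M(D) = 15*(2*D) = 30*D)
(-45706 - 47455)/((1356 + M(130)) + 8037) = (-45706 - 47455)/((1356 + 30*130) + 8037) = -93161/((1356 + 3900) + 8037) = -93161/(5256 + 8037) = -93161/13293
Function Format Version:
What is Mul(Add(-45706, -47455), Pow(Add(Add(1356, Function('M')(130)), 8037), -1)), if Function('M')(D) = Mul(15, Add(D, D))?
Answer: Rational(-93161, 13293) ≈ -7.0083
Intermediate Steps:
Function('M')(D) = Mul(30, D) (Function('M')(D) = Mul(15, Mul(2, D)) = Mul(30, D))
Mul(Add(-45706, -47455), Pow(Add(Add(1356, Function('M')(130)), 8037), -1)) = Mul(Add(-45706, -47455), Pow(Add(Add(1356, Mul(30, 130)), 8037), -1)) = Mul(-93161, Pow(Add(Add(1356, 3900), 8037), -1)) = Mul(-93161, Pow(Add(5256, 8037), -1)) = Mul(-93161, Pow(13293, -1)) = Mul(-93161, Rational(1, 13293)) = Rational(-93161, 13293)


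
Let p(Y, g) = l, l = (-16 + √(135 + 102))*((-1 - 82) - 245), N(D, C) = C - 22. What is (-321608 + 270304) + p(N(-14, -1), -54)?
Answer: -46056 - 328*√237 ≈ -51106.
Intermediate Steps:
N(D, C) = -22 + C
l = 5248 - 328*√237 (l = (-16 + √237)*(-83 - 245) = (-16 + √237)*(-328) = 5248 - 328*√237 ≈ 198.50)
p(Y, g) = 5248 - 328*√237
(-321608 + 270304) + p(N(-14, -1), -54) = (-321608 + 270304) + (5248 - 328*√237) = -51304 + (5248 - 328*√237) = -46056 - 328*√237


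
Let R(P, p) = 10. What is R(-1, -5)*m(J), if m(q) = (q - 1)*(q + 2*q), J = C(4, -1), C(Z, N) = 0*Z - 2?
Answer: 180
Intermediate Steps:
C(Z, N) = -2 (C(Z, N) = 0 - 2 = -2)
J = -2
m(q) = 3*q*(-1 + q) (m(q) = (-1 + q)*(3*q) = 3*q*(-1 + q))
R(-1, -5)*m(J) = 10*(3*(-2)*(-1 - 2)) = 10*(3*(-2)*(-3)) = 10*18 = 180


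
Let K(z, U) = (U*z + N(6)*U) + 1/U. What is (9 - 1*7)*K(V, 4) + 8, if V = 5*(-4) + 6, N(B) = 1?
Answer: -191/2 ≈ -95.500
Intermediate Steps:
V = -14 (V = -20 + 6 = -14)
K(z, U) = U + 1/U + U*z (K(z, U) = (U*z + 1*U) + 1/U = (U*z + U) + 1/U = (U + U*z) + 1/U = U + 1/U + U*z)
(9 - 1*7)*K(V, 4) + 8 = (9 - 1*7)*(4 + 1/4 + 4*(-14)) + 8 = (9 - 7)*(4 + ¼ - 56) + 8 = 2*(-207/4) + 8 = -207/2 + 8 = -191/2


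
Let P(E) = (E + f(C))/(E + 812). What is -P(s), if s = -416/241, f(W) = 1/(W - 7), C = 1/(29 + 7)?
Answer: 28273/12253569 ≈ 0.0023073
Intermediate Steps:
C = 1/36 ≈ 0.027778
f(W) = 1/(-7 + W)
s = -416/241 (s = -416*1/241 = -416/241 ≈ -1.7261)
P(E) = (-36/251 + E)/(812 + E) (P(E) = (E + 1/(-7 + 1/36))/(E + 812) = (E + 1/(-251/36))/(812 + E) = (E - 36/251)/(812 + E) = (-36/251 + E)/(812 + E))
-P(s) = -(-36/251 - 416/241)/(812 - 416/241) = -(-113092)/(195276/241*60491) = -241*(-113092)/(195276*60491) = -1*(-28273/12253569) = 28273/12253569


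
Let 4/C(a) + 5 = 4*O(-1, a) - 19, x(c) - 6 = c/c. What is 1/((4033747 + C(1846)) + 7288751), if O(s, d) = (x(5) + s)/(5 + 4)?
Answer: 16/181159965 ≈ 8.8320e-8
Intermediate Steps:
x(c) = 7 (x(c) = 6 + c/c = 6 + 1 = 7)
O(s, d) = 7/9 + s/9 (O(s, d) = (7 + s)/(5 + 4) = (7 + s)/9 = (7 + s)*(⅑) = 7/9 + s/9)
C(a) = -3/16 (C(a) = 4/(-5 + (4*(7/9 + (⅑)*(-1)) - 19)) = 4/(-5 + (4*(7/9 - ⅑) - 19)) = 4/(-5 + (4*(⅔) - 19)) = 4/(-5 + (8/3 - 19)) = 4/(-5 - 49/3) = 4/(-64/3) = 4*(-3/64) = -3/16)
1/((4033747 + C(1846)) + 7288751) = 1/((4033747 - 3/16) + 7288751) = 1/(64539949/16 + 7288751) = 1/(181159965/16) = 16/181159965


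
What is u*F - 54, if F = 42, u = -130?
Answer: -5514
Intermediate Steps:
u*F - 54 = -130*42 - 54 = -5460 - 54 = -5514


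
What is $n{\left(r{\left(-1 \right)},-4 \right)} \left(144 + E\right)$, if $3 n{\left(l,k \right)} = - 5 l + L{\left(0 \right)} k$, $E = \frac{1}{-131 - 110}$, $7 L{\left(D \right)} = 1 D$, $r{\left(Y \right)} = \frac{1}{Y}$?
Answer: $\frac{173515}{723} \approx 239.99$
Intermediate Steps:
$L{\left(D \right)} = \frac{D}{7}$ ($L{\left(D \right)} = \frac{1 D}{7} = \frac{D}{7}$)
$E = - \frac{1}{241}$ ($E = \frac{1}{-241} = - \frac{1}{241} \approx -0.0041494$)
$n{\left(l,k \right)} = - \frac{5 l}{3}$ ($n{\left(l,k \right)} = \frac{- 5 l + \frac{1}{7} \cdot 0 k}{3} = \frac{- 5 l + 0 k}{3} = \frac{- 5 l + 0}{3} = \frac{\left(-5\right) l}{3} = - \frac{5 l}{3}$)
$n{\left(r{\left(-1 \right)},-4 \right)} \left(144 + E\right) = - \frac{5}{3 \left(-1\right)} \left(144 - \frac{1}{241}\right) = \left(- \frac{5}{3}\right) \left(-1\right) \frac{34703}{241} = \frac{5}{3} \cdot \frac{34703}{241} = \frac{173515}{723}$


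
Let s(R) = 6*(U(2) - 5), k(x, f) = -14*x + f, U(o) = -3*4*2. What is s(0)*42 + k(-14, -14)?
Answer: -7126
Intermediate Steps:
U(o) = -24 (U(o) = -12*2 = -24)
k(x, f) = f - 14*x
s(R) = -174 (s(R) = 6*(-24 - 5) = 6*(-29) = -174)
s(0)*42 + k(-14, -14) = -174*42 + (-14 - 14*(-14)) = -7308 + (-14 + 196) = -7308 + 182 = -7126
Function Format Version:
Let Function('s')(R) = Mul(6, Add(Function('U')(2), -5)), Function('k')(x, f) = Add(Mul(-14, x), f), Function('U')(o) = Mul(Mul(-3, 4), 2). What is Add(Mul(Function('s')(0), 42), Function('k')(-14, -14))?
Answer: -7126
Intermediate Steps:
Function('U')(o) = -24 (Function('U')(o) = Mul(-12, 2) = -24)
Function('k')(x, f) = Add(f, Mul(-14, x))
Function('s')(R) = -174 (Function('s')(R) = Mul(6, Add(-24, -5)) = Mul(6, -29) = -174)
Add(Mul(Function('s')(0), 42), Function('k')(-14, -14)) = Add(Mul(-174, 42), Add(-14, Mul(-14, -14))) = Add(-7308, Add(-14, 196)) = Add(-7308, 182) = -7126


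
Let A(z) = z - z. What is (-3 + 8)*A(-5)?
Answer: 0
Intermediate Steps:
A(z) = 0
(-3 + 8)*A(-5) = (-3 + 8)*0 = 5*0 = 0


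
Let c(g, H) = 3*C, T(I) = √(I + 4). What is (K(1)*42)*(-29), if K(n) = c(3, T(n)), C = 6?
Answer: -21924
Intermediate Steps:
T(I) = √(4 + I)
c(g, H) = 18 (c(g, H) = 3*6 = 18)
K(n) = 18
(K(1)*42)*(-29) = (18*42)*(-29) = 756*(-29) = -21924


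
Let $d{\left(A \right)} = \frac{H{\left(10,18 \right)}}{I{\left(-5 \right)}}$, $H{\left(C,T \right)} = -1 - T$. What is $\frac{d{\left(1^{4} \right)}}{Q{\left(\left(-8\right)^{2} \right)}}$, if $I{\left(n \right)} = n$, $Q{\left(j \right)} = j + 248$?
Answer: $\frac{19}{1560} \approx 0.012179$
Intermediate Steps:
$Q{\left(j \right)} = 248 + j$
$d{\left(A \right)} = \frac{19}{5}$ ($d{\left(A \right)} = \frac{-1 - 18}{-5} = \left(-1 - 18\right) \left(- \frac{1}{5}\right) = \left(-19\right) \left(- \frac{1}{5}\right) = \frac{19}{5}$)
$\frac{d{\left(1^{4} \right)}}{Q{\left(\left(-8\right)^{2} \right)}} = \frac{19}{5 \left(248 + \left(-8\right)^{2}\right)} = \frac{19}{5 \left(248 + 64\right)} = \frac{19}{5 \cdot 312} = \frac{19}{5} \cdot \frac{1}{312} = \frac{19}{1560}$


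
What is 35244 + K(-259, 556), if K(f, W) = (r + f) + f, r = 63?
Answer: 34789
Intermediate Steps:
K(f, W) = 63 + 2*f (K(f, W) = (63 + f) + f = 63 + 2*f)
35244 + K(-259, 556) = 35244 + (63 + 2*(-259)) = 35244 + (63 - 518) = 35244 - 455 = 34789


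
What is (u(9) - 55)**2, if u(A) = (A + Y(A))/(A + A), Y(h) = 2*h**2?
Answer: 8281/4 ≈ 2070.3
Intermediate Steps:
u(A) = (A + 2*A**2)/(2*A) (u(A) = (A + 2*A**2)/(A + A) = (A + 2*A**2)/((2*A)) = (A + 2*A**2)*(1/(2*A)) = (A + 2*A**2)/(2*A))
(u(9) - 55)**2 = ((1/2 + 9) - 55)**2 = (19/2 - 55)**2 = (-91/2)**2 = 8281/4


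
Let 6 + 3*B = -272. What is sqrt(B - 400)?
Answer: I*sqrt(4434)/3 ≈ 22.196*I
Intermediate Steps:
B = -278/3 (B = -2 + (1/3)*(-272) = -2 - 272/3 = -278/3 ≈ -92.667)
sqrt(B - 400) = sqrt(-278/3 - 400) = sqrt(-1478/3) = I*sqrt(4434)/3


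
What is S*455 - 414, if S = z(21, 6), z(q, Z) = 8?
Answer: 3226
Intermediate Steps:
S = 8
S*455 - 414 = 8*455 - 414 = 3640 - 414 = 3226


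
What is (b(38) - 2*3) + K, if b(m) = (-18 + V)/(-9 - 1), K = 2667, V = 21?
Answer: 26607/10 ≈ 2660.7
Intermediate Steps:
b(m) = -3/10 (b(m) = (-18 + 21)/(-9 - 1) = 3/(-10) = 3*(-1/10) = -3/10)
(b(38) - 2*3) + K = (-3/10 - 2*3) + 2667 = (-3/10 - 6) + 2667 = -63/10 + 2667 = 26607/10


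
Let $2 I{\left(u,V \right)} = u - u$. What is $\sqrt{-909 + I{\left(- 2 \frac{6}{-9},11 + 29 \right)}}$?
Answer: $3 i \sqrt{101} \approx 30.15 i$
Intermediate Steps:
$I{\left(u,V \right)} = 0$ ($I{\left(u,V \right)} = \frac{u - u}{2} = \frac{1}{2} \cdot 0 = 0$)
$\sqrt{-909 + I{\left(- 2 \frac{6}{-9},11 + 29 \right)}} = \sqrt{-909 + 0} = \sqrt{-909} = 3 i \sqrt{101}$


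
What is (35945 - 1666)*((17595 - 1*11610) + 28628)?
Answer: 1186499027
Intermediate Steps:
(35945 - 1666)*((17595 - 1*11610) + 28628) = 34279*((17595 - 11610) + 28628) = 34279*(5985 + 28628) = 34279*34613 = 1186499027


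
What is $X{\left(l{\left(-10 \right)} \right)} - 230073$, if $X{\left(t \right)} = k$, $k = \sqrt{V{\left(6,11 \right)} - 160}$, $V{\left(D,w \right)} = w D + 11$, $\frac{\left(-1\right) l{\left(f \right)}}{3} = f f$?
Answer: $-230073 + i \sqrt{83} \approx -2.3007 \cdot 10^{5} + 9.1104 i$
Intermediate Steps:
$l{\left(f \right)} = - 3 f^{2}$ ($l{\left(f \right)} = - 3 f f = - 3 f^{2}$)
$V{\left(D,w \right)} = 11 + D w$ ($V{\left(D,w \right)} = D w + 11 = 11 + D w$)
$k = i \sqrt{83}$ ($k = \sqrt{\left(11 + 6 \cdot 11\right) - 160} = \sqrt{\left(11 + 66\right) - 160} = \sqrt{77 - 160} = \sqrt{-83} = i \sqrt{83} \approx 9.1104 i$)
$X{\left(t \right)} = i \sqrt{83}$
$X{\left(l{\left(-10 \right)} \right)} - 230073 = i \sqrt{83} - 230073 = -230073 + i \sqrt{83}$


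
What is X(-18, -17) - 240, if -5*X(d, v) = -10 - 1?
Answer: -1189/5 ≈ -237.80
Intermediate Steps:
X(d, v) = 11/5 (X(d, v) = -(-10 - 1)/5 = -⅕*(-11) = 11/5)
X(-18, -17) - 240 = 11/5 - 240 = -1189/5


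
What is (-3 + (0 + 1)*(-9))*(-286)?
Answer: 3432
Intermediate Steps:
(-3 + (0 + 1)*(-9))*(-286) = (-3 + 1*(-9))*(-286) = (-3 - 9)*(-286) = -12*(-286) = 3432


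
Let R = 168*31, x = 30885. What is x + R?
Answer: 36093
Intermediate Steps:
R = 5208
x + R = 30885 + 5208 = 36093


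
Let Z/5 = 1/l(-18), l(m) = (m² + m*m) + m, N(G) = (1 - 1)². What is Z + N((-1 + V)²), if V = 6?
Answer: 1/126 ≈ 0.0079365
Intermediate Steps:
N(G) = 0 (N(G) = 0² = 0)
l(m) = m + 2*m² (l(m) = (m² + m²) + m = 2*m² + m = m + 2*m²)
Z = 1/126 (Z = 5/((-18*(1 + 2*(-18)))) = 5/((-18*(1 - 36))) = 5/((-18*(-35))) = 5/630 = 5*(1/630) = 1/126 ≈ 0.0079365)
Z + N((-1 + V)²) = 1/126 + 0 = 1/126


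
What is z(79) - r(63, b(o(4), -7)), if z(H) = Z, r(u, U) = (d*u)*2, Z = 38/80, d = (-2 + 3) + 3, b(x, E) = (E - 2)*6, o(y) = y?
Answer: -20141/40 ≈ -503.52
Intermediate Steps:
b(x, E) = -12 + 6*E (b(x, E) = (-2 + E)*6 = -12 + 6*E)
d = 4 (d = 1 + 3 = 4)
Z = 19/40 (Z = 38*(1/80) = 19/40 ≈ 0.47500)
r(u, U) = 8*u (r(u, U) = (4*u)*2 = 8*u)
z(H) = 19/40
z(79) - r(63, b(o(4), -7)) = 19/40 - 8*63 = 19/40 - 1*504 = 19/40 - 504 = -20141/40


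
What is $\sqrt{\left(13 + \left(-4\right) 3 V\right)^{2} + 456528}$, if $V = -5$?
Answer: $11 \sqrt{3817} \approx 679.6$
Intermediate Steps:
$\sqrt{\left(13 + \left(-4\right) 3 V\right)^{2} + 456528} = \sqrt{\left(13 + \left(-4\right) 3 \left(-5\right)\right)^{2} + 456528} = \sqrt{\left(13 - -60\right)^{2} + 456528} = \sqrt{\left(13 + 60\right)^{2} + 456528} = \sqrt{73^{2} + 456528} = \sqrt{5329 + 456528} = \sqrt{461857} = 11 \sqrt{3817}$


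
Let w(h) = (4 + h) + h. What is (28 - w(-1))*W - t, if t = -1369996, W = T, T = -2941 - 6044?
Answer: 1136386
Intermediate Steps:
w(h) = 4 + 2*h
T = -8985
W = -8985
(28 - w(-1))*W - t = (28 - (4 + 2*(-1)))*(-8985) - 1*(-1369996) = (28 - (4 - 2))*(-8985) + 1369996 = (28 - 1*2)*(-8985) + 1369996 = (28 - 2)*(-8985) + 1369996 = 26*(-8985) + 1369996 = -233610 + 1369996 = 1136386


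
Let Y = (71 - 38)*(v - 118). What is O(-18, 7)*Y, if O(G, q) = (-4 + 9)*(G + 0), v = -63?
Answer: 537570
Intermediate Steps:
O(G, q) = 5*G
Y = -5973 (Y = (71 - 38)*(-63 - 118) = 33*(-181) = -5973)
O(-18, 7)*Y = (5*(-18))*(-5973) = -90*(-5973) = 537570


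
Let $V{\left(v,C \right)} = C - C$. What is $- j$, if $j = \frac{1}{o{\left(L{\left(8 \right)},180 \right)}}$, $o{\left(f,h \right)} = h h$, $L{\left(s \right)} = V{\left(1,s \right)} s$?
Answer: $- \frac{1}{32400} \approx -3.0864 \cdot 10^{-5}$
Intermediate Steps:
$V{\left(v,C \right)} = 0$
$L{\left(s \right)} = 0$ ($L{\left(s \right)} = 0 s = 0$)
$o{\left(f,h \right)} = h^{2}$
$j = \frac{1}{32400}$ ($j = \frac{1}{180^{2}} = \frac{1}{32400} \approx 3.0864 \cdot 10^{-5}$)
$- j = \left(-1\right) \frac{1}{32400} = - \frac{1}{32400}$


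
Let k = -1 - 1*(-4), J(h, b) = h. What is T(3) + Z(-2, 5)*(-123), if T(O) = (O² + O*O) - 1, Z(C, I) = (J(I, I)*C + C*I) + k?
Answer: 2108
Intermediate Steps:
k = 3 (k = -1 + 4 = 3)
Z(C, I) = 3 + 2*C*I (Z(C, I) = (I*C + C*I) + 3 = (C*I + C*I) + 3 = 2*C*I + 3 = 3 + 2*C*I)
T(O) = -1 + 2*O² (T(O) = (O² + O²) - 1 = 2*O² - 1 = -1 + 2*O²)
T(3) + Z(-2, 5)*(-123) = (-1 + 2*3²) + (3 + 2*(-2)*5)*(-123) = (-1 + 2*9) + (3 - 20)*(-123) = (-1 + 18) - 17*(-123) = 17 + 2091 = 2108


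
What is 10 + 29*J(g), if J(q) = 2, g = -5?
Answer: 68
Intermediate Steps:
10 + 29*J(g) = 10 + 29*2 = 10 + 58 = 68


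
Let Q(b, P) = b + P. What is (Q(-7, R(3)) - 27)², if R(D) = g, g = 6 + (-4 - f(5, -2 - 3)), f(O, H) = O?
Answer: 1369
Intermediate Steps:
g = -3 (g = 6 + (-4 - 1*5) = 6 + (-4 - 5) = 6 - 9 = -3)
R(D) = -3
Q(b, P) = P + b
(Q(-7, R(3)) - 27)² = ((-3 - 7) - 27)² = (-10 - 27)² = (-37)² = 1369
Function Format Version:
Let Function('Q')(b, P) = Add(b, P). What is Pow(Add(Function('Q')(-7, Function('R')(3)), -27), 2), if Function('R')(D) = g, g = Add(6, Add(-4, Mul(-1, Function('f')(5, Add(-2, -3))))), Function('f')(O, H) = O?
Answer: 1369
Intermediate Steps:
g = -3 (g = Add(6, Add(-4, Mul(-1, 5))) = Add(6, Add(-4, -5)) = Add(6, -9) = -3)
Function('R')(D) = -3
Function('Q')(b, P) = Add(P, b)
Pow(Add(Function('Q')(-7, Function('R')(3)), -27), 2) = Pow(Add(Add(-3, -7), -27), 2) = Pow(Add(-10, -27), 2) = Pow(-37, 2) = 1369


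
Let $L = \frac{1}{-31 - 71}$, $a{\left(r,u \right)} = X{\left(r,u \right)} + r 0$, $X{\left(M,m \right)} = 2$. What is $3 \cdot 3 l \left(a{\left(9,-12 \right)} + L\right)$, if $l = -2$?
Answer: $- \frac{609}{17} \approx -35.824$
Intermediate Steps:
$a{\left(r,u \right)} = 2$ ($a{\left(r,u \right)} = 2 + r 0 = 2 + 0 = 2$)
$L = - \frac{1}{102}$ ($L = \frac{1}{-102} = - \frac{1}{102} \approx -0.0098039$)
$3 \cdot 3 l \left(a{\left(9,-12 \right)} + L\right) = 3 \cdot 3 \left(-2\right) \left(2 - \frac{1}{102}\right) = 9 \left(-2\right) \frac{203}{102} = \left(-18\right) \frac{203}{102} = - \frac{609}{17}$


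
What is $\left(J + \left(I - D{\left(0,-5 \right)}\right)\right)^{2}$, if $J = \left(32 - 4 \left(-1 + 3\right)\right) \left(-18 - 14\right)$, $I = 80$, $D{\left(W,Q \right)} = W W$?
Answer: $473344$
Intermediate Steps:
$D{\left(W,Q \right)} = W^{2}$
$J = -768$ ($J = \left(32 - 8\right) \left(-32\right) = 24 \left(-32\right) = -768$)
$\left(J + \left(I - D{\left(0,-5 \right)}\right)\right)^{2} = \left(-768 + \left(80 - 0^{2}\right)\right)^{2} = \left(-768 + \left(80 - 0\right)\right)^{2} = \left(-768 + \left(80 + 0\right)\right)^{2} = \left(-768 + 80\right)^{2} = \left(-688\right)^{2} = 473344$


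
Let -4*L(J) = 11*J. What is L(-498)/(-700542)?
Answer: -913/467028 ≈ -0.0019549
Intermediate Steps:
L(J) = -11*J/4
L(-498)/(-700542) = -11/4*(-498)/(-700542) = (2739/2)*(-1/700542) = -913/467028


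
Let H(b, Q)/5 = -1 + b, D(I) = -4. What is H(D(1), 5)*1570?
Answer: -39250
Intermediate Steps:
H(b, Q) = -5 + 5*b (H(b, Q) = 5*(-1 + b) = -5 + 5*b)
H(D(1), 5)*1570 = (-5 + 5*(-4))*1570 = (-5 - 20)*1570 = -25*1570 = -39250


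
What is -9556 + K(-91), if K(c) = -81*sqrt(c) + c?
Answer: -9647 - 81*I*sqrt(91) ≈ -9647.0 - 772.69*I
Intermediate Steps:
K(c) = c - 81*sqrt(c)
-9556 + K(-91) = -9556 + (-91 - 81*I*sqrt(91)) = -9647 - 81*I*sqrt(91)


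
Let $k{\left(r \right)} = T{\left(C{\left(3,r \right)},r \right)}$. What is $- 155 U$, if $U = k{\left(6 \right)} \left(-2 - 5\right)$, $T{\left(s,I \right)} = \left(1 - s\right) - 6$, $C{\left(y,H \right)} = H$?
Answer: $-11935$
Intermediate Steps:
$T{\left(s,I \right)} = -5 - s$ ($T{\left(s,I \right)} = \left(1 - s\right) - 6 = -5 - s$)
$k{\left(r \right)} = -5 - r$
$U = 77$ ($U = \left(-5 - 6\right) \left(-2 - 5\right) = \left(-5 - 6\right) \left(-7\right) = \left(-11\right) \left(-7\right) = 77$)
$- 155 U = \left(-155\right) 77 = -11935$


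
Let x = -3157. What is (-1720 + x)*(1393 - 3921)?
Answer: 12329056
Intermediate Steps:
(-1720 + x)*(1393 - 3921) = (-1720 - 3157)*(1393 - 3921) = -4877*(-2528) = 12329056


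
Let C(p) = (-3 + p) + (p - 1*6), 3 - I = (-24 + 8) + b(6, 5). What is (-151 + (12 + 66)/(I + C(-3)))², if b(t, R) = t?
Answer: 36100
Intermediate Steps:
I = 13 (I = 3 - ((-24 + 8) + 6) = 3 - (-16 + 6) = 3 - 1*(-10) = 3 + 10 = 13)
C(p) = -9 + 2*p (C(p) = (-3 + p) + (p - 6) = (-3 + p) + (-6 + p) = -9 + 2*p)
(-151 + (12 + 66)/(I + C(-3)))² = (-151 + (12 + 66)/(13 + (-9 + 2*(-3))))² = (-151 + 78/(13 + (-9 - 6)))² = (-151 + 78/(13 - 15))² = (-151 + 78/(-2))² = (-151 + 78*(-½))² = (-151 - 39)² = (-190)² = 36100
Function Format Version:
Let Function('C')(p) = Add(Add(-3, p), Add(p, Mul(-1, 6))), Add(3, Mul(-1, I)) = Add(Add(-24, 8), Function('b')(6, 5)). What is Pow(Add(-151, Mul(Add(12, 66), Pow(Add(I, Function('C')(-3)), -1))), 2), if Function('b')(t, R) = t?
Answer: 36100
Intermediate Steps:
I = 13 (I = Add(3, Mul(-1, Add(Add(-24, 8), 6))) = Add(3, Mul(-1, Add(-16, 6))) = Add(3, Mul(-1, -10)) = Add(3, 10) = 13)
Function('C')(p) = Add(-9, Mul(2, p)) (Function('C')(p) = Add(Add(-3, p), Add(p, -6)) = Add(Add(-3, p), Add(-6, p)) = Add(-9, Mul(2, p)))
Pow(Add(-151, Mul(Add(12, 66), Pow(Add(I, Function('C')(-3)), -1))), 2) = Pow(Add(-151, Mul(Add(12, 66), Pow(Add(13, Add(-9, Mul(2, -3))), -1))), 2) = Pow(Add(-151, Mul(78, Pow(Add(13, Add(-9, -6)), -1))), 2) = Pow(Add(-151, Mul(78, Pow(Add(13, -15), -1))), 2) = Pow(Add(-151, Mul(78, Pow(-2, -1))), 2) = Pow(Add(-151, Mul(78, Rational(-1, 2))), 2) = Pow(Add(-151, -39), 2) = Pow(-190, 2) = 36100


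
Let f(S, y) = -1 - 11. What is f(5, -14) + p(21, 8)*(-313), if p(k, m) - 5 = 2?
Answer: -2203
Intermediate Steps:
p(k, m) = 7 (p(k, m) = 5 + 2 = 7)
f(S, y) = -12
f(5, -14) + p(21, 8)*(-313) = -12 + 7*(-313) = -12 - 2191 = -2203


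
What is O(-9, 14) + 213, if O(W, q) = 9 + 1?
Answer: 223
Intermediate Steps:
O(W, q) = 10
O(-9, 14) + 213 = 10 + 213 = 223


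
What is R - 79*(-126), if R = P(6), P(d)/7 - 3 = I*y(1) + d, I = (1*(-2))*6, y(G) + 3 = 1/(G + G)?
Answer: 10227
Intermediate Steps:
y(G) = -3 + 1/(2*G) (y(G) = -3 + 1/(G + G) = -3 + 1/(2*G))
I = -12 (I = -2*6 = -12)
P(d) = 231 + 7*d (P(d) = 21 + 7*(-12*(-3 + (½)/1) + d) = 21 + 7*(-12*(-3 + (½)*1) + d) = 21 + 7*(-12*(-3 + ½) + d) = 21 + 7*(-12*(-5/2) + d) = 21 + 7*(30 + d) = 21 + (210 + 7*d) = 231 + 7*d)
R = 273 (R = 231 + 7*6 = 231 + 42 = 273)
R - 79*(-126) = 273 - 79*(-126) = 273 + 9954 = 10227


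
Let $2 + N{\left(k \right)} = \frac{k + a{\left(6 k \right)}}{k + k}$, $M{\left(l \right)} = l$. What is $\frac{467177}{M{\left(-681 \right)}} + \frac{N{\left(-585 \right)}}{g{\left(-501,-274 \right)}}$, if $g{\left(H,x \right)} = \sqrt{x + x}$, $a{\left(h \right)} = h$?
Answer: $- \frac{467177}{681} - \frac{3 i \sqrt{137}}{548} \approx -686.02 - 0.064077 i$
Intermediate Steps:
$N{\left(k \right)} = \frac{3}{2}$ ($N{\left(k \right)} = -2 + \frac{k + 6 k}{k + k} = -2 + \frac{7 k}{2 k} = -2 + 7 k \frac{1}{2 k} = -2 + \frac{7}{2} = \frac{3}{2}$)
$g{\left(H,x \right)} = \sqrt{2} \sqrt{x}$ ($g{\left(H,x \right)} = \sqrt{2 x} = \sqrt{2} \sqrt{x}$)
$\frac{467177}{M{\left(-681 \right)}} + \frac{N{\left(-585 \right)}}{g{\left(-501,-274 \right)}} = \frac{467177}{-681} + \frac{3}{2 \sqrt{2} \sqrt{-274}} = 467177 \left(- \frac{1}{681}\right) + \frac{3}{2 \sqrt{2} i \sqrt{274}} = - \frac{467177}{681} + \frac{3}{2 \cdot 2 i \sqrt{137}} = - \frac{467177}{681} + \frac{3 \left(- \frac{i \sqrt{137}}{274}\right)}{2} = - \frac{467177}{681} - \frac{3 i \sqrt{137}}{548}$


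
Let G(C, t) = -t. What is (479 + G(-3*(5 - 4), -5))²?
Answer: 234256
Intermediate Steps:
(479 + G(-3*(5 - 4), -5))² = (479 - 1*(-5))² = (479 + 5)² = 484² = 234256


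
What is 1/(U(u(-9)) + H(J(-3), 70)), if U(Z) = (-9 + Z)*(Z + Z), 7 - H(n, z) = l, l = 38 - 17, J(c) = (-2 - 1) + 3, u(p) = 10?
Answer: ⅙ ≈ 0.16667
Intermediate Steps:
J(c) = 0 (J(c) = -3 + 3 = 0)
l = 21
H(n, z) = -14 (H(n, z) = 7 - 1*21 = 7 - 21 = -14)
U(Z) = 2*Z*(-9 + Z) (U(Z) = (-9 + Z)*(2*Z) = 2*Z*(-9 + Z))
1/(U(u(-9)) + H(J(-3), 70)) = 1/(2*10*(-9 + 10) - 14) = 1/(2*10*1 - 14) = 1/(20 - 14) = 1/6 = ⅙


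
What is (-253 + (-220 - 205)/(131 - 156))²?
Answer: 55696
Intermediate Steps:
(-253 + (-220 - 205)/(131 - 156))² = (-253 - 425/(-25))² = (-253 - 425*(-1/25))² = (-253 + 17)² = (-236)² = 55696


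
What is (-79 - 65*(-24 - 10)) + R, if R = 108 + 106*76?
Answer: 10295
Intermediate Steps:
R = 8164 (R = 108 + 8056 = 8164)
(-79 - 65*(-24 - 10)) + R = (-79 - 65*(-24 - 10)) + 8164 = (-79 - 65*(-34)) + 8164 = (-79 + 2210) + 8164 = 2131 + 8164 = 10295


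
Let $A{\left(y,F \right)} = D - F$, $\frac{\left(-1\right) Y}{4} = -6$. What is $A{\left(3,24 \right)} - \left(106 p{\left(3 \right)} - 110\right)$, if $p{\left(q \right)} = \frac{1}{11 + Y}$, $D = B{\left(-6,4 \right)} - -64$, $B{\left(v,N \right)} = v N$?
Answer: $\frac{4304}{35} \approx 122.97$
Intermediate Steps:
$Y = 24$ ($Y = \left(-4\right) \left(-6\right) = 24$)
$B{\left(v,N \right)} = N v$
$D = 40$ ($D = 4 \left(-6\right) - -64 = -24 + 64 = 40$)
$A{\left(y,F \right)} = 40 - F$
$p{\left(q \right)} = \frac{1}{35}$ ($p{\left(q \right)} = \frac{1}{11 + 24} = \frac{1}{35}$)
$A{\left(3,24 \right)} - \left(106 p{\left(3 \right)} - 110\right) = \left(40 - 24\right) - \left(106 \cdot \frac{1}{35} - 110\right) = \left(40 - 24\right) - \left(\frac{106}{35} - 110\right) = 16 - - \frac{3744}{35} = 16 + \frac{3744}{35} = \frac{4304}{35}$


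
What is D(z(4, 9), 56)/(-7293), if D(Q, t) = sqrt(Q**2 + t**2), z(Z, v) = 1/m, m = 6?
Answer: -sqrt(112897)/43758 ≈ -0.0076786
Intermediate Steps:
z(Z, v) = 1/6
D(z(4, 9), 56)/(-7293) = sqrt((1/6)**2 + 56**2)/(-7293) = sqrt(1/36 + 3136)*(-1/7293) = sqrt(112897/36)*(-1/7293) = (sqrt(112897)/6)*(-1/7293) = -sqrt(112897)/43758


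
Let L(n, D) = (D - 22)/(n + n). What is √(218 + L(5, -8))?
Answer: √215 ≈ 14.663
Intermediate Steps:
L(n, D) = (-22 + D)/(2*n) (L(n, D) = (-22 + D)/((2*n)) = (-22 + D)*(1/(2*n)) = (-22 + D)/(2*n))
√(218 + L(5, -8)) = √(218 + (½)*(-22 - 8)/5) = √(218 + (½)*(⅕)*(-30)) = √(218 - 3) = √215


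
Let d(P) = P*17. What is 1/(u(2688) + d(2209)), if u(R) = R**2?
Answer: 1/7262897 ≈ 1.3769e-7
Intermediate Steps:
d(P) = 17*P
1/(u(2688) + d(2209)) = 1/(2688**2 + 17*2209) = 1/(7225344 + 37553) = 1/7262897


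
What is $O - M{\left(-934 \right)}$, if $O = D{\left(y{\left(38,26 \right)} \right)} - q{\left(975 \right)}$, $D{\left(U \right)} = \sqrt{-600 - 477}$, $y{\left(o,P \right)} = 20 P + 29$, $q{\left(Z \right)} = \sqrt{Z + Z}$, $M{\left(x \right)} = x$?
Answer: $934 - 5 \sqrt{78} + i \sqrt{1077} \approx 889.84 + 32.818 i$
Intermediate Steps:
$q{\left(Z \right)} = \sqrt{2} \sqrt{Z}$ ($q{\left(Z \right)} = \sqrt{2 Z} = \sqrt{2} \sqrt{Z}$)
$y{\left(o,P \right)} = 29 + 20 P$
$D{\left(U \right)} = i \sqrt{1077}$ ($D{\left(U \right)} = \sqrt{-1077} = i \sqrt{1077}$)
$O = - 5 \sqrt{78} + i \sqrt{1077}$ ($O = i \sqrt{1077} - \sqrt{2} \sqrt{975} = i \sqrt{1077} - \sqrt{2} \cdot 5 \sqrt{39} = i \sqrt{1077} - 5 \sqrt{78} = - 5 \sqrt{78} + i \sqrt{1077} \approx -44.159 + 32.818 i$)
$O - M{\left(-934 \right)} = \left(- 5 \sqrt{78} + i \sqrt{1077}\right) - -934 = \left(- 5 \sqrt{78} + i \sqrt{1077}\right) + 934 = 934 - 5 \sqrt{78} + i \sqrt{1077}$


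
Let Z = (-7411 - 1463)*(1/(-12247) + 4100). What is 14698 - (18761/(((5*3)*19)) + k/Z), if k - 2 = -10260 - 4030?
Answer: 309695848596103789/21165405818985 ≈ 14632.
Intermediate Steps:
Z = -445587490926/12247 (Z = -8874*(-1/12247 + 4100) = -8874*50212699/12247 = -445587490926/12247 ≈ -3.6383e+7)
k = -14288 (k = 2 + (-10260 - 4030) = 2 - 14290 = -14288)
14698 - (18761/(((5*3)*19)) + k/Z) = 14698 - (18761/(((5*3)*19)) - 14288/(-445587490926/12247)) = 14698 - (18761/((15*19)) - 14288*(-12247/445587490926)) = 14698 - (18761/285 + 87492568/222793745463) = 14698 - 1*1393286131337741/21165405818985 = 14698 - 1393286131337741/21165405818985 = 309695848596103789/21165405818985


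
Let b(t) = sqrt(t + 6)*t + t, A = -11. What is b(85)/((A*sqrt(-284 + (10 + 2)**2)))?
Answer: 17*I*sqrt(35)*(1 + sqrt(91))/154 ≈ 6.883*I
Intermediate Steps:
b(t) = t + t*sqrt(6 + t) (b(t) = sqrt(6 + t)*t + t = t*sqrt(6 + t) + t = t + t*sqrt(6 + t))
b(85)/((A*sqrt(-284 + (10 + 2)**2))) = (85*(1 + sqrt(6 + 85)))/((-11*sqrt(-284 + (10 + 2)**2))) = (85*(1 + sqrt(91)))/((-11*sqrt(-284 + 12**2))) = (85 + 85*sqrt(91))/((-11*sqrt(-284 + 144))) = (85 + 85*sqrt(91))/((-22*I*sqrt(35))) = (85 + 85*sqrt(91))*(I*sqrt(35)/770) = I*sqrt(35)*(85 + 85*sqrt(91))/770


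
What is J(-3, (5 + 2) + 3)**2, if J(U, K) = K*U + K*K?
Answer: 4900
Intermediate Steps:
J(U, K) = K**2 + K*U (J(U, K) = K*U + K**2 = K**2 + K*U)
J(-3, (5 + 2) + 3)**2 = (((5 + 2) + 3)*(((5 + 2) + 3) - 3))**2 = ((7 + 3)*((7 + 3) - 3))**2 = (10*(10 - 3))**2 = (10*7)**2 = 70**2 = 4900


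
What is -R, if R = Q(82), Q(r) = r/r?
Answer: -1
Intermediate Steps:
Q(r) = 1
R = 1
-R = -1*1 = -1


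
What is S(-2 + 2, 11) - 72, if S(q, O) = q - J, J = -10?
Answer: -62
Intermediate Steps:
S(q, O) = 10 + q (S(q, O) = q - 1*(-10) = q + 10 = 10 + q)
S(-2 + 2, 11) - 72 = (10 + (-2 + 2)) - 72 = (10 + 0) - 72 = 10 - 72 = -62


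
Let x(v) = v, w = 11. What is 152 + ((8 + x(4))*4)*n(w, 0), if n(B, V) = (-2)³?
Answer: -232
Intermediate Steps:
n(B, V) = -8
152 + ((8 + x(4))*4)*n(w, 0) = 152 + ((8 + 4)*4)*(-8) = 152 + (12*4)*(-8) = 152 + 48*(-8) = 152 - 384 = -232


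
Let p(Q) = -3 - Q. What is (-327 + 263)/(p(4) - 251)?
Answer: 32/129 ≈ 0.24806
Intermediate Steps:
(-327 + 263)/(p(4) - 251) = (-327 + 263)/((-3 - 1*4) - 251) = -64/((-3 - 4) - 251) = -64/(-7 - 251) = -64/(-258) = -64*(-1/258) = 32/129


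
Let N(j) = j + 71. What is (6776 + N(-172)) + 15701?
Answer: 22376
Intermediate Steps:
N(j) = 71 + j
(6776 + N(-172)) + 15701 = (6776 + (71 - 172)) + 15701 = (6776 - 101) + 15701 = 6675 + 15701 = 22376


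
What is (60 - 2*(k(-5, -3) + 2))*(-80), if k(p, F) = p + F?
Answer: -5760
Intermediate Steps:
k(p, F) = F + p
(60 - 2*(k(-5, -3) + 2))*(-80) = (60 - 2*((-3 - 5) + 2))*(-80) = (60 - 2*(-8 + 2))*(-80) = (60 - 2*(-6))*(-80) = (60 + 12)*(-80) = 72*(-80) = -5760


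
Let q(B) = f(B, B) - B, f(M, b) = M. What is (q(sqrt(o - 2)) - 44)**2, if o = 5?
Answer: 1936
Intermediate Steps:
q(B) = 0 (q(B) = B - B = 0)
(q(sqrt(o - 2)) - 44)**2 = (0 - 44)**2 = (-44)**2 = 1936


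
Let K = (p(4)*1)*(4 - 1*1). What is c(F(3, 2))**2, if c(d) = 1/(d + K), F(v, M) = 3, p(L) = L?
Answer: 1/225 ≈ 0.0044444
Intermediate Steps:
K = 12 (K = (4*1)*(4 - 1*1) = 4*(4 - 1) = 4*3 = 12)
c(d) = 1/(12 + d) (c(d) = 1/(d + 12) = 1/(12 + d))
c(F(3, 2))**2 = (1/(12 + 3))**2 = (1/15)**2 = 1/225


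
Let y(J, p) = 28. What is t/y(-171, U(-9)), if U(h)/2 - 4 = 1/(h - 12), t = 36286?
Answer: 18143/14 ≈ 1295.9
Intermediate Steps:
U(h) = 8 + 2/(-12 + h) (U(h) = 8 + 2/(h - 12) = 8 + 2/(-12 + h))
t/y(-171, U(-9)) = 36286/28 = 36286*(1/28) = 18143/14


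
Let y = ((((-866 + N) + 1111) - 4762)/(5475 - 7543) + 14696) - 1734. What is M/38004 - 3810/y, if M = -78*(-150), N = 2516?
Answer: 1184185215/84899089639 ≈ 0.013948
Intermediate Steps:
M = 11700
y = 26807417/2068 (y = ((((-866 + 2516) + 1111) - 4762)/(5475 - 7543) + 14696) - 1734 = (((1650 + 1111) - 4762)/(-2068) + 14696) - 1734 = ((2761 - 4762)*(-1/2068) + 14696) - 1734 = (-2001*(-1/2068) + 14696) - 1734 = (2001/2068 + 14696) - 1734 = 30393329/2068 - 1734 = 26807417/2068 ≈ 12963.)
M/38004 - 3810/y = 11700/38004 - 3810/26807417/2068 = 11700*(1/38004) - 3810*2068/26807417 = 975/3167 - 7879080/26807417 = 1184185215/84899089639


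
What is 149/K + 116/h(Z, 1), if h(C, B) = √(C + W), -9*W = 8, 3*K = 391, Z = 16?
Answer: 447/391 + 87*√34/17 ≈ 30.984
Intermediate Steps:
K = 391/3 (K = (⅓)*391 = 391/3 ≈ 130.33)
W = -8/9 (W = -⅑*8 = -8/9 ≈ -0.88889)
h(C, B) = √(-8/9 + C) (h(C, B) = √(C - 8/9) = √(-8/9 + C))
149/K + 116/h(Z, 1) = 149/(391/3) + 116/((√(-8 + 9*16)/3)) = 149*(3/391) + 116/((√(-8 + 144)/3)) = 447/391 + 116/((√136/3)) = 447/391 + 116/(((2*√34)/3)) = 447/391 + 116/((2*√34/3)) = 447/391 + 116*(3*√34/68) = 447/391 + 87*√34/17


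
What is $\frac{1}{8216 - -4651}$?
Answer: $\frac{1}{12867} \approx 7.7718 \cdot 10^{-5}$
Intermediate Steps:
$\frac{1}{8216 - -4651} = \frac{1}{8216 + 4651} = \frac{1}{12867}$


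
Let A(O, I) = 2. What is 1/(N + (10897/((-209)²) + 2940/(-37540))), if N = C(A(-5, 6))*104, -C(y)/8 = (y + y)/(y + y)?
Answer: -81989237/68201012622 ≈ -0.0012022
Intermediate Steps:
C(y) = -8 (C(y) = -8*(y + y)/(y + y) = -8*2*y/(2*y) = -8*2*y*1/(2*y) = -8*1 = -8)
N = -832 (N = -8*104 = -832)
1/(N + (10897/((-209)²) + 2940/(-37540))) = 1/(-832 + (10897/((-209)²) + 2940/(-37540))) = 1/(-832 + (10897/43681 + 2940*(-1/37540))) = 1/(-832 + (10897*(1/43681) - 147/1877)) = 1/(-832 + (10897/43681 - 147/1877)) = 1/(-832 + 14032562/81989237) = 1/(-68201012622/81989237) = -81989237/68201012622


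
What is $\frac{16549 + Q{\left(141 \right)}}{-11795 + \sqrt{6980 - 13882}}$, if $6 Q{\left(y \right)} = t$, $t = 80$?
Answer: $- \frac{83722595}{59626683} - \frac{49687 i \sqrt{6902}}{417386781} \approx -1.4041 - 0.0098899 i$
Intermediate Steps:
$Q{\left(y \right)} = \frac{40}{3}$ ($Q{\left(y \right)} = \frac{1}{6} \cdot 80 = \frac{40}{3}$)
$\frac{16549 + Q{\left(141 \right)}}{-11795 + \sqrt{6980 - 13882}} = \frac{16549 + \frac{40}{3}}{-11795 + \sqrt{6980 - 13882}} = \frac{49687}{3 \left(-11795 + \sqrt{-6902}\right)} = \frac{49687}{3 \left(-11795 + i \sqrt{6902}\right)}$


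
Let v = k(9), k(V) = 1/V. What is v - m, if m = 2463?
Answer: -22166/9 ≈ -2462.9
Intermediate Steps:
v = ⅑ (v = 1/9 = ⅑ ≈ 0.11111)
v - m = ⅑ - 1*2463 = ⅑ - 2463 = -22166/9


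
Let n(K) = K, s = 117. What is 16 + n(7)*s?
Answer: 835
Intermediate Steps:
16 + n(7)*s = 16 + 7*117 = 16 + 819 = 835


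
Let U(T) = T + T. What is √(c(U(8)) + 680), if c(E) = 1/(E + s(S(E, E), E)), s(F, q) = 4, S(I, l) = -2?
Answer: √68005/10 ≈ 26.078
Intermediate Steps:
U(T) = 2*T
c(E) = 1/(4 + E) (c(E) = 1/(E + 4) = 1/(4 + E))
√(c(U(8)) + 680) = √(1/(4 + 2*8) + 680) = √(1/(4 + 16) + 680) = √(1/20 + 680) = √(13601/20) = √68005/10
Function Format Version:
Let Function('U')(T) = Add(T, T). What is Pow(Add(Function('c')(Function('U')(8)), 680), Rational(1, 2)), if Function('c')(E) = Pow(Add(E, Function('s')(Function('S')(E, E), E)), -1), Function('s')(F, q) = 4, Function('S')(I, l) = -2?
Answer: Mul(Rational(1, 10), Pow(68005, Rational(1, 2))) ≈ 26.078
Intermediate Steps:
Function('U')(T) = Mul(2, T)
Function('c')(E) = Pow(Add(4, E), -1) (Function('c')(E) = Pow(Add(E, 4), -1) = Pow(Add(4, E), -1))
Pow(Add(Function('c')(Function('U')(8)), 680), Rational(1, 2)) = Pow(Add(Pow(Add(4, Mul(2, 8)), -1), 680), Rational(1, 2)) = Pow(Add(Pow(Add(4, 16), -1), 680), Rational(1, 2)) = Pow(Add(Pow(20, -1), 680), Rational(1, 2)) = Pow(Add(Rational(1, 20), 680), Rational(1, 2)) = Pow(Rational(13601, 20), Rational(1, 2)) = Mul(Rational(1, 10), Pow(68005, Rational(1, 2)))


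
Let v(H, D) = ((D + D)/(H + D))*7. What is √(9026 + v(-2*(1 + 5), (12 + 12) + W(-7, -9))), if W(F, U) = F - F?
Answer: 3*√1006 ≈ 95.152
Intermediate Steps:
W(F, U) = 0
v(H, D) = 14*D/(D + H) (v(H, D) = ((2*D)/(D + H))*7 = (2*D/(D + H))*7 = 14*D/(D + H))
√(9026 + v(-2*(1 + 5), (12 + 12) + W(-7, -9))) = √(9026 + 14*((12 + 12) + 0)/(((12 + 12) + 0) - 2*(1 + 5))) = √(9026 + 14*(24 + 0)/((24 + 0) - 2*6)) = √(9026 + 14*24/(24 - 12)) = √(9026 + 14*24/12) = √(9026 + 14*24*(1/12)) = √(9026 + 28) = √9054 = 3*√1006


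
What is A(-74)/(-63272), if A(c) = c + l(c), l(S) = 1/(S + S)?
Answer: 10953/9364256 ≈ 0.0011697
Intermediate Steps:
l(S) = 1/(2*S)
A(c) = c + 1/(2*c)
A(-74)/(-63272) = (-74 + (1/2)/(-74))/(-63272) = (-74 + (1/2)*(-1/74))*(-1/63272) = (-74 - 1/148)*(-1/63272) = -10953/148*(-1/63272) = 10953/9364256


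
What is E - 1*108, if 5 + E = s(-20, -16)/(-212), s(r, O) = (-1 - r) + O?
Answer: -23959/212 ≈ -113.01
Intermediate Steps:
s(r, O) = -1 + O - r
E = -1063/212 (E = -5 + (-1 - 16 - 1*(-20))/(-212) = -5 + (-1 - 16 + 20)*(-1/212) = -5 + 3*(-1/212) = -5 - 3/212 = -1063/212 ≈ -5.0142)
E - 1*108 = -1063/212 - 1*108 = -1063/212 - 108 = -23959/212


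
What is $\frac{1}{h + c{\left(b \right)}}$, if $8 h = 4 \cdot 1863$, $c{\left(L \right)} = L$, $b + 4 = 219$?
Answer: $\frac{2}{2293} \approx 0.00087222$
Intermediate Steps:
$b = 215$ ($b = -4 + 219 = 215$)
$h = \frac{1863}{2}$ ($h = \frac{4 \cdot 1863}{8} = \frac{1}{8} \cdot 7452 = \frac{1863}{2} \approx 931.5$)
$\frac{1}{h + c{\left(b \right)}} = \frac{1}{\frac{1863}{2} + 215} = \frac{1}{\frac{2293}{2}} = \frac{2}{2293}$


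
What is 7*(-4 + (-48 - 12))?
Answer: -448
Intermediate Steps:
7*(-4 + (-48 - 12)) = 7*(-4 - 60) = 7*(-64) = -448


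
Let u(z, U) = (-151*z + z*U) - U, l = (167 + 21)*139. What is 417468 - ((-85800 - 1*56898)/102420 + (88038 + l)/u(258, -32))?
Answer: 168115218632863/402698370 ≈ 4.1747e+5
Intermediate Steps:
l = 26132 (l = 188*139 = 26132)
u(z, U) = -U - 151*z + U*z (u(z, U) = (-151*z + U*z) - U = -U - 151*z + U*z)
417468 - ((-85800 - 1*56898)/102420 + (88038 + l)/u(258, -32)) = 417468 - ((-85800 - 1*56898)/102420 + (88038 + 26132)/(-1*(-32) - 151*258 - 32*258)) = 417468 - ((-85800 - 56898)*(1/102420) + 114170/(32 - 38958 - 8256)) = 417468 - (-142698*1/102420 + 114170/(-47182)) = 417468 - (-23783/17070 + 114170*(-1/47182)) = 417468 - (-23783/17070 - 57085/23591) = 417468 - 1*(-1535505703/402698370) = 417468 + 1535505703/402698370 = 168115218632863/402698370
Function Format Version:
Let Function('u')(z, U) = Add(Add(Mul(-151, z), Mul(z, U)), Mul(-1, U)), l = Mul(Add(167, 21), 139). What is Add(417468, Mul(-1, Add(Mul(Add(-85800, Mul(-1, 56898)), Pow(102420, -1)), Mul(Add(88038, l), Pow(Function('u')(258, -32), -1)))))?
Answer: Rational(168115218632863, 402698370) ≈ 4.1747e+5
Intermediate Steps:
l = 26132 (l = Mul(188, 139) = 26132)
Function('u')(z, U) = Add(Mul(-1, U), Mul(-151, z), Mul(U, z)) (Function('u')(z, U) = Add(Add(Mul(-151, z), Mul(U, z)), Mul(-1, U)) = Add(Mul(-1, U), Mul(-151, z), Mul(U, z)))
Add(417468, Mul(-1, Add(Mul(Add(-85800, Mul(-1, 56898)), Pow(102420, -1)), Mul(Add(88038, l), Pow(Function('u')(258, -32), -1))))) = Add(417468, Mul(-1, Add(Mul(Add(-85800, Mul(-1, 56898)), Pow(102420, -1)), Mul(Add(88038, 26132), Pow(Add(Mul(-1, -32), Mul(-151, 258), Mul(-32, 258)), -1))))) = Add(417468, Mul(-1, Add(Mul(Add(-85800, -56898), Rational(1, 102420)), Mul(114170, Pow(Add(32, -38958, -8256), -1))))) = Add(417468, Mul(-1, Add(Mul(-142698, Rational(1, 102420)), Mul(114170, Pow(-47182, -1))))) = Add(417468, Mul(-1, Add(Rational(-23783, 17070), Mul(114170, Rational(-1, 47182))))) = Add(417468, Mul(-1, Add(Rational(-23783, 17070), Rational(-57085, 23591)))) = Add(417468, Mul(-1, Rational(-1535505703, 402698370))) = Add(417468, Rational(1535505703, 402698370)) = Rational(168115218632863, 402698370)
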